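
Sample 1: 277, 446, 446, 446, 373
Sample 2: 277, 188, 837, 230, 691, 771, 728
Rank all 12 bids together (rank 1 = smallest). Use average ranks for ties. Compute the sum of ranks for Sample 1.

29.5

Sorted (ascending): 188, 230, 277, 277, 373, 446, 446, 446, 691, 728, 771, 837
The 2 values of 277 occupy positions 3–4 → average rank (3+4)/2 = 3.5.
The 3 values of 446 occupy positions 6–8 → average rank 7.
Sample 1 values → pooled ranks: 277→3.5, 446→7, 446→7, 446→7, 373→5
Rank sum = 3.5 + 7 + 7 + 7 + 5 = 29.5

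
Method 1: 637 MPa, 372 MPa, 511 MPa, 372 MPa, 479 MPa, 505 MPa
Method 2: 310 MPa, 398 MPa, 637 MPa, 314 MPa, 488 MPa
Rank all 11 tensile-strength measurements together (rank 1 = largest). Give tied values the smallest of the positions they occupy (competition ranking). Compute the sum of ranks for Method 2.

Sorted (descending): 637, 637, 511, 505, 488, 479, 398, 372, 372, 314, 310
The 2 values of 637 occupy positions 1–2 → each gets rank 1.
The 2 values of 372 occupy positions 8–9 → each gets rank 8.
Method 2 values → pooled ranks: 310→11, 398→7, 637→1, 314→10, 488→5
Rank sum = 11 + 7 + 1 + 10 + 5 = 34

34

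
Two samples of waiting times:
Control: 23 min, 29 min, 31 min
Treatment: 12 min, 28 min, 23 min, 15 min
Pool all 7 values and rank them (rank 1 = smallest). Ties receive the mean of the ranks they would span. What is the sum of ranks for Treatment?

Sorted (ascending): 12, 15, 23, 23, 28, 29, 31
The 2 values of 23 occupy positions 3–4 → average rank (3+4)/2 = 3.5.
Treatment values → pooled ranks: 12→1, 28→5, 23→3.5, 15→2
Rank sum = 1 + 5 + 3.5 + 2 = 11.5

11.5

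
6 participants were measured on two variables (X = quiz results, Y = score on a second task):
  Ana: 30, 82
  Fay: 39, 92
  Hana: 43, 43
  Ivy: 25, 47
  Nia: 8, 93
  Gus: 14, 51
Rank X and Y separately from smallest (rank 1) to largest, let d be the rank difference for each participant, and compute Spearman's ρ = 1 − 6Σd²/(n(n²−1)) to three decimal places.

Ranks of variable 1: 4, 5, 6, 3, 1, 2
Ranks of variable 2: 4, 5, 1, 2, 6, 3
d = r₁ − r₂: 0, 0, 5, 1, -5, -1
d²: 0, 0, 25, 1, 25, 1; Σd² = 52
ρ = 1 − 6·52/(6·35) = 1 − 312/210 = -0.486

-0.486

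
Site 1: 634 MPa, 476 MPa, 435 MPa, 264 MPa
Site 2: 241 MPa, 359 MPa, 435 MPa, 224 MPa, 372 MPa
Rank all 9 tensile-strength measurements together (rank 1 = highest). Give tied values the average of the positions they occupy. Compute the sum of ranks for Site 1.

13.5

Sorted (descending): 634, 476, 435, 435, 372, 359, 264, 241, 224
The 2 values of 435 occupy positions 3–4 → average rank (3+4)/2 = 3.5.
Site 1 values → pooled ranks: 634→1, 476→2, 435→3.5, 264→7
Rank sum = 1 + 2 + 3.5 + 7 = 13.5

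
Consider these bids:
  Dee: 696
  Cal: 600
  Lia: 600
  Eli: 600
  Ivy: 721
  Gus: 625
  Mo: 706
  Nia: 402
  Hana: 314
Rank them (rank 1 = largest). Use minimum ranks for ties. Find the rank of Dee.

3

Sorted (descending): 721, 706, 696, 625, 600, 600, 600, 402, 314
The 3 values of 600 occupy positions 5–7 → each gets rank 5.
Dee has value 696 → rank 3.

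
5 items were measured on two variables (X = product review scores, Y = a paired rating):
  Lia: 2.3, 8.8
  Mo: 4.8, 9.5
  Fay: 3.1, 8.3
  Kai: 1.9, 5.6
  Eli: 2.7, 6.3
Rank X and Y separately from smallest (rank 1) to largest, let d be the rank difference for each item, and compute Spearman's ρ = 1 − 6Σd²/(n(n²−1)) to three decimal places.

Ranks of variable 1: 2, 5, 4, 1, 3
Ranks of variable 2: 4, 5, 3, 1, 2
d = r₁ − r₂: -2, 0, 1, 0, 1
d²: 4, 0, 1, 0, 1; Σd² = 6
ρ = 1 − 6·6/(5·24) = 1 − 36/120 = 0.700

0.700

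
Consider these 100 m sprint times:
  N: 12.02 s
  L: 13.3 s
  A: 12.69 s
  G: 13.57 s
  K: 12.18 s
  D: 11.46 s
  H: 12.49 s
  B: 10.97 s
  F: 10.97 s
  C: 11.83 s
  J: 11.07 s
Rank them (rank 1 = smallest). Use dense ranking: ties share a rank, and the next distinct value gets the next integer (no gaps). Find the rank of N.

5

Sorted (ascending): 10.97, 10.97, 11.07, 11.46, 11.83, 12.02, 12.18, 12.49, 12.69, 13.3, 13.57
The 2 values of 10.97 share dense rank 1.
Remaining distinct values take the next consecutive integers.
N has value 12.02 s → rank 5.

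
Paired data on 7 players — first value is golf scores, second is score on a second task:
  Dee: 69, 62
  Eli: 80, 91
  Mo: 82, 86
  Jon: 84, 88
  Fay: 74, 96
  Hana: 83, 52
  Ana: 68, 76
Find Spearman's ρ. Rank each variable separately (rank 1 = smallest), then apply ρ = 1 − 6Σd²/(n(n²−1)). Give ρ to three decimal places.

0.036

Ranks of variable 1: 2, 4, 5, 7, 3, 6, 1
Ranks of variable 2: 2, 6, 4, 5, 7, 1, 3
d = r₁ − r₂: 0, -2, 1, 2, -4, 5, -2
d²: 0, 4, 1, 4, 16, 25, 4; Σd² = 54
ρ = 1 − 6·54/(7·48) = 1 − 324/336 = 0.036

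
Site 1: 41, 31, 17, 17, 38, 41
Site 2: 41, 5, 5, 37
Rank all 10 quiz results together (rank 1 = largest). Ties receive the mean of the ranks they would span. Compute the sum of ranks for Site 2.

Sorted (descending): 41, 41, 41, 38, 37, 31, 17, 17, 5, 5
The 3 values of 41 occupy positions 1–3 → average rank 2.
The 2 values of 17 occupy positions 7–8 → average rank (7+8)/2 = 7.5.
The 2 values of 5 occupy positions 9–10 → average rank (9+10)/2 = 9.5.
Site 2 values → pooled ranks: 41→2, 5→9.5, 5→9.5, 37→5
Rank sum = 2 + 9.5 + 9.5 + 5 = 26

26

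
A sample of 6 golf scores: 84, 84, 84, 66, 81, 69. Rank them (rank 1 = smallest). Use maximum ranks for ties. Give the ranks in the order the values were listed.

Sorted (ascending): 66, 69, 81, 84, 84, 84
The 3 values of 84 occupy positions 4–6 → each gets rank 6.

6, 6, 6, 1, 3, 2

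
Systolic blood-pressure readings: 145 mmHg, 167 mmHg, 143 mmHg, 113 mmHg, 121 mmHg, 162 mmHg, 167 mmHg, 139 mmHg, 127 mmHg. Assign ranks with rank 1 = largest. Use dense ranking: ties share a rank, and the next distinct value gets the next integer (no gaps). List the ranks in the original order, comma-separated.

Sorted (descending): 167, 167, 162, 145, 143, 139, 127, 121, 113
The 2 values of 167 share dense rank 1.
Remaining distinct values take the next consecutive integers.

3, 1, 4, 8, 7, 2, 1, 5, 6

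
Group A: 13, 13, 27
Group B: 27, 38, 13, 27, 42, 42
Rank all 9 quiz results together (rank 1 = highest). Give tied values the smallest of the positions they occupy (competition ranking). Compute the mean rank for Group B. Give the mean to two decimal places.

3.33

Sorted (descending): 42, 42, 38, 27, 27, 27, 13, 13, 13
The 2 values of 42 occupy positions 1–2 → each gets rank 1.
The 3 values of 27 occupy positions 4–6 → each gets rank 4.
The 3 values of 13 occupy positions 7–9 → each gets rank 7.
Group B values → pooled ranks: 27→4, 38→3, 13→7, 27→4, 42→1, 42→1
Mean rank = (4 + 3 + 7 + 4 + 1 + 1) / 6 = 3.33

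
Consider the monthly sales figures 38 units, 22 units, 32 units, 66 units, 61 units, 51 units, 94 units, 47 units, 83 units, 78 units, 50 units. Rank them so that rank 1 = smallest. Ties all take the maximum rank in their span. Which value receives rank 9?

78

Sorted (ascending): 22, 32, 38, 47, 50, 51, 61, 66, 78, 83, 94
No ties — each value takes its position as its rank.
Rank 9 → value 78.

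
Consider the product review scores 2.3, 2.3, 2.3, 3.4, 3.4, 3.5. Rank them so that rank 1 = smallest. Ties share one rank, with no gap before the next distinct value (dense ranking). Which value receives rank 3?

3.5

Sorted (ascending): 2.3, 2.3, 2.3, 3.4, 3.4, 3.5
The 3 values of 2.3 share dense rank 1.
The 2 values of 3.4 share dense rank 2.
Remaining distinct values take the next consecutive integers.
Rank 3 → value 3.5.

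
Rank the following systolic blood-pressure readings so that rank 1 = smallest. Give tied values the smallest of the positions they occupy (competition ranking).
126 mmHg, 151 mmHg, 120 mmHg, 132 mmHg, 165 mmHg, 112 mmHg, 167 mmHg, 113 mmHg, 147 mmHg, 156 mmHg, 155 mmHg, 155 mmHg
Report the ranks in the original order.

Sorted (ascending): 112, 113, 120, 126, 132, 147, 151, 155, 155, 156, 165, 167
The 2 values of 155 occupy positions 8–9 → each gets rank 8.

4, 7, 3, 5, 11, 1, 12, 2, 6, 10, 8, 8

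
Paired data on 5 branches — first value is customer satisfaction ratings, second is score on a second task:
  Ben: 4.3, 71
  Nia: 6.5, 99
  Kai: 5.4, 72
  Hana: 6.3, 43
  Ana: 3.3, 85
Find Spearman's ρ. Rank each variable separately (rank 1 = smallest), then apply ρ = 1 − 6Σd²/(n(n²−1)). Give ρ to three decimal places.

0.100

Ranks of variable 1: 2, 5, 3, 4, 1
Ranks of variable 2: 2, 5, 3, 1, 4
d = r₁ − r₂: 0, 0, 0, 3, -3
d²: 0, 0, 0, 9, 9; Σd² = 18
ρ = 1 − 6·18/(5·24) = 1 − 108/120 = 0.100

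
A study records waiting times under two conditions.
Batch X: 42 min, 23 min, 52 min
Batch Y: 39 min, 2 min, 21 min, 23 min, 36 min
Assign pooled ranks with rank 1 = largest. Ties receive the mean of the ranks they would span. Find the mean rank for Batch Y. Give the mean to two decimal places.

5.50

Sorted (descending): 52, 42, 39, 36, 23, 23, 21, 2
The 2 values of 23 occupy positions 5–6 → average rank (5+6)/2 = 5.5.
Batch Y values → pooled ranks: 39→3, 2→8, 21→7, 23→5.5, 36→4
Mean rank = (3 + 8 + 7 + 5.5 + 4) / 5 = 5.50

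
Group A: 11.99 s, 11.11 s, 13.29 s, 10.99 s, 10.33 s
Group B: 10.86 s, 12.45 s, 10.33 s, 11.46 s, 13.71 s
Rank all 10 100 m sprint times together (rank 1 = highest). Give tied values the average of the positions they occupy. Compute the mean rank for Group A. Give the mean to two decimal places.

5.70

Sorted (descending): 13.71, 13.29, 12.45, 11.99, 11.46, 11.11, 10.99, 10.86, 10.33, 10.33
The 2 values of 10.33 occupy positions 9–10 → average rank (9+10)/2 = 9.5.
Group A values → pooled ranks: 11.99→4, 11.11→6, 13.29→2, 10.99→7, 10.33→9.5
Mean rank = (4 + 6 + 2 + 7 + 9.5) / 5 = 5.70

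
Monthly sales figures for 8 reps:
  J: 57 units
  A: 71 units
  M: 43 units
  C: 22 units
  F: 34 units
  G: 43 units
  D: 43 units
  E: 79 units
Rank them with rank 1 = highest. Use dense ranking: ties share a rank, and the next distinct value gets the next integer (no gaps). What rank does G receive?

4

Sorted (descending): 79, 71, 57, 43, 43, 43, 34, 22
The 3 values of 43 share dense rank 4.
Remaining distinct values take the next consecutive integers.
G has value 43 units → rank 4.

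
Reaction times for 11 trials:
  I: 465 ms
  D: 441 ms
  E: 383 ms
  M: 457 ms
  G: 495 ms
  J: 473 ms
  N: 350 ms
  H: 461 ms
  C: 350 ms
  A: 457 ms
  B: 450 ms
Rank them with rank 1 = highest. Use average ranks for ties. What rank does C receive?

Sorted (descending): 495, 473, 465, 461, 457, 457, 450, 441, 383, 350, 350
The 2 values of 457 occupy positions 5–6 → average rank (5+6)/2 = 5.5.
The 2 values of 350 occupy positions 10–11 → average rank (10+11)/2 = 10.5.
C has value 350 ms → rank 10.5.

10.5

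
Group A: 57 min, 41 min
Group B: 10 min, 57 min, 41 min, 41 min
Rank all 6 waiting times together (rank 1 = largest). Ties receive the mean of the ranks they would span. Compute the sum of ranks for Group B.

15.5

Sorted (descending): 57, 57, 41, 41, 41, 10
The 2 values of 57 occupy positions 1–2 → average rank (1+2)/2 = 1.5.
The 3 values of 41 occupy positions 3–5 → average rank 4.
Group B values → pooled ranks: 10→6, 57→1.5, 41→4, 41→4
Rank sum = 6 + 1.5 + 4 + 4 = 15.5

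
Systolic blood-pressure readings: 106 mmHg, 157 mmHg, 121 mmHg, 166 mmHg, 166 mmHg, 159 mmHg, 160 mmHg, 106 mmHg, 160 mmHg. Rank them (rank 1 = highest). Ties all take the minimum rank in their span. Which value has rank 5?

Sorted (descending): 166, 166, 160, 160, 159, 157, 121, 106, 106
The 2 values of 166 occupy positions 1–2 → each gets rank 1.
The 2 values of 160 occupy positions 3–4 → each gets rank 3.
The 2 values of 106 occupy positions 8–9 → each gets rank 8.
Rank 5 → value 159.

159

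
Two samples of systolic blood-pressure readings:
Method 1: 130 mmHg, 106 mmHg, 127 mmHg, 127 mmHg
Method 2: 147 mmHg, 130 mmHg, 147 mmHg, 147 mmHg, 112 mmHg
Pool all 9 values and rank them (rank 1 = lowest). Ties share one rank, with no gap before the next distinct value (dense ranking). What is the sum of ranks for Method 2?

21

Sorted (ascending): 106, 112, 127, 127, 130, 130, 147, 147, 147
The 2 values of 127 share dense rank 3.
The 2 values of 130 share dense rank 4.
The 3 values of 147 share dense rank 5.
Remaining distinct values take the next consecutive integers.
Method 2 values → pooled ranks: 147→5, 130→4, 147→5, 147→5, 112→2
Rank sum = 5 + 4 + 5 + 5 + 2 = 21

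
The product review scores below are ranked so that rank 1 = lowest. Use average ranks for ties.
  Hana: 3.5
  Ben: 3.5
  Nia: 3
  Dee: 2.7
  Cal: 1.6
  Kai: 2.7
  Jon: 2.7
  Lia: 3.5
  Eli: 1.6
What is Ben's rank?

8

Sorted (ascending): 1.6, 1.6, 2.7, 2.7, 2.7, 3, 3.5, 3.5, 3.5
The 2 values of 1.6 occupy positions 1–2 → average rank (1+2)/2 = 1.5.
The 3 values of 2.7 occupy positions 3–5 → average rank 4.
The 3 values of 3.5 occupy positions 7–9 → average rank 8.
Ben has value 3.5 → rank 8.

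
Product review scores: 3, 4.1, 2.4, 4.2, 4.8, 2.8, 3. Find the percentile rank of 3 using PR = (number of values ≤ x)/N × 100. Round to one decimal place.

57.1

N = 7.
Strictly below 3: 2. Equal to 3: 2.
PR = 4/7 × 100 = 57.1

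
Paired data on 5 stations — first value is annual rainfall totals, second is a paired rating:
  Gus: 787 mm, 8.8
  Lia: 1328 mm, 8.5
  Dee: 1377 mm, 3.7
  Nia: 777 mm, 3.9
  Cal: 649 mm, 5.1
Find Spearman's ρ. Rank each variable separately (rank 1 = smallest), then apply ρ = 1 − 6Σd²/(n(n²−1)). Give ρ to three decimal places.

Ranks of variable 1: 3, 4, 5, 2, 1
Ranks of variable 2: 5, 4, 1, 2, 3
d = r₁ − r₂: -2, 0, 4, 0, -2
d²: 4, 0, 16, 0, 4; Σd² = 24
ρ = 1 − 6·24/(5·24) = 1 − 144/120 = -0.200

-0.200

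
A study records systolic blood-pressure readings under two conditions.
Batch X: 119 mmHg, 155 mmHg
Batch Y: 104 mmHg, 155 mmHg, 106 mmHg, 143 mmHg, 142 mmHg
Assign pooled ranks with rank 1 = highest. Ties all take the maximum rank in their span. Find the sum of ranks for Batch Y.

Sorted (descending): 155, 155, 143, 142, 119, 106, 104
The 2 values of 155 occupy positions 1–2 → each gets rank 2.
Batch Y values → pooled ranks: 104→7, 155→2, 106→6, 143→3, 142→4
Rank sum = 7 + 2 + 6 + 3 + 4 = 22

22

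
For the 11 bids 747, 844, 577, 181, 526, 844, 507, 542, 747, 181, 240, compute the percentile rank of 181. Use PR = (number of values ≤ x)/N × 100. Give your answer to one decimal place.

18.2

N = 11.
Strictly below 181: 0. Equal to 181: 2.
PR = 2/11 × 100 = 18.2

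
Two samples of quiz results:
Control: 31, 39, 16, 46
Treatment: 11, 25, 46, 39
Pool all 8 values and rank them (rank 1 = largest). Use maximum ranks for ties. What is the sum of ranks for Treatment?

20

Sorted (descending): 46, 46, 39, 39, 31, 25, 16, 11
The 2 values of 46 occupy positions 1–2 → each gets rank 2.
The 2 values of 39 occupy positions 3–4 → each gets rank 4.
Treatment values → pooled ranks: 11→8, 25→6, 46→2, 39→4
Rank sum = 8 + 6 + 2 + 4 = 20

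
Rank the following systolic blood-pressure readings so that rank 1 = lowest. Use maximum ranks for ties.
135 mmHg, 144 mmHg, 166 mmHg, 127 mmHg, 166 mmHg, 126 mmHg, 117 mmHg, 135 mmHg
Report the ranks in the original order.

5, 6, 8, 3, 8, 2, 1, 5

Sorted (ascending): 117, 126, 127, 135, 135, 144, 166, 166
The 2 values of 135 occupy positions 4–5 → each gets rank 5.
The 2 values of 166 occupy positions 7–8 → each gets rank 8.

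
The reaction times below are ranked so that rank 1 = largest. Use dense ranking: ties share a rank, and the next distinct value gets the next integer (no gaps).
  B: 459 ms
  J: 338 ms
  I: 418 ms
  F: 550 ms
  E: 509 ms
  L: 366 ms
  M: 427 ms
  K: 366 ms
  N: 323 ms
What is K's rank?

6

Sorted (descending): 550, 509, 459, 427, 418, 366, 366, 338, 323
The 2 values of 366 share dense rank 6.
Remaining distinct values take the next consecutive integers.
K has value 366 ms → rank 6.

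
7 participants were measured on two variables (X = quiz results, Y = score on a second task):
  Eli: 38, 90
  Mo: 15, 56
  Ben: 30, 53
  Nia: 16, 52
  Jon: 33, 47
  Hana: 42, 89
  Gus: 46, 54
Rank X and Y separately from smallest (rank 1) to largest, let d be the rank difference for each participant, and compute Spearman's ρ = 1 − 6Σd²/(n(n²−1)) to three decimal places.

Ranks of variable 1: 5, 1, 3, 2, 4, 6, 7
Ranks of variable 2: 7, 5, 3, 2, 1, 6, 4
d = r₁ − r₂: -2, -4, 0, 0, 3, 0, 3
d²: 4, 16, 0, 0, 9, 0, 9; Σd² = 38
ρ = 1 − 6·38/(7·48) = 1 − 228/336 = 0.321

0.321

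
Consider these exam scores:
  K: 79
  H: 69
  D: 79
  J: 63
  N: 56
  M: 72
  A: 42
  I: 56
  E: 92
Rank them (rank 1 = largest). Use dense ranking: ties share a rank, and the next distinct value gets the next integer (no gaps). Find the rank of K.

Sorted (descending): 92, 79, 79, 72, 69, 63, 56, 56, 42
The 2 values of 79 share dense rank 2.
The 2 values of 56 share dense rank 6.
Remaining distinct values take the next consecutive integers.
K has value 79 → rank 2.

2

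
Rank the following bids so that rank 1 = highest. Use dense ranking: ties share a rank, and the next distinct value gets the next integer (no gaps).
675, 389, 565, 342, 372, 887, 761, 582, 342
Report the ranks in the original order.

3, 6, 5, 8, 7, 1, 2, 4, 8

Sorted (descending): 887, 761, 675, 582, 565, 389, 372, 342, 342
The 2 values of 342 share dense rank 8.
Remaining distinct values take the next consecutive integers.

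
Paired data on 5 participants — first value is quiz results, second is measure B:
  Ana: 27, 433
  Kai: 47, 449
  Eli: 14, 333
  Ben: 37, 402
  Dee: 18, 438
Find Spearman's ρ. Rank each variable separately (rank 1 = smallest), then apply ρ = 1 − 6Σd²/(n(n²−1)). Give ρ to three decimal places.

0.600

Ranks of variable 1: 3, 5, 1, 4, 2
Ranks of variable 2: 3, 5, 1, 2, 4
d = r₁ − r₂: 0, 0, 0, 2, -2
d²: 0, 0, 0, 4, 4; Σd² = 8
ρ = 1 − 6·8/(5·24) = 1 − 48/120 = 0.600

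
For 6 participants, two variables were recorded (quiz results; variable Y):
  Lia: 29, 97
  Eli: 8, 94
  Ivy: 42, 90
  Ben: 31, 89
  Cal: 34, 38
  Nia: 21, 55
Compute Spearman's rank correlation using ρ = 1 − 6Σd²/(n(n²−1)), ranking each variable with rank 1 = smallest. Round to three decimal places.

-0.314

Ranks of variable 1: 3, 1, 6, 4, 5, 2
Ranks of variable 2: 6, 5, 4, 3, 1, 2
d = r₁ − r₂: -3, -4, 2, 1, 4, 0
d²: 9, 16, 4, 1, 16, 0; Σd² = 46
ρ = 1 − 6·46/(6·35) = 1 − 276/210 = -0.314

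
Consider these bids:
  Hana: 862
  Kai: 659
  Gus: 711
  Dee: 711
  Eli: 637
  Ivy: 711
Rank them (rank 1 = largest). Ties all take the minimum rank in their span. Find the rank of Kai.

5

Sorted (descending): 862, 711, 711, 711, 659, 637
The 3 values of 711 occupy positions 2–4 → each gets rank 2.
Kai has value 659 → rank 5.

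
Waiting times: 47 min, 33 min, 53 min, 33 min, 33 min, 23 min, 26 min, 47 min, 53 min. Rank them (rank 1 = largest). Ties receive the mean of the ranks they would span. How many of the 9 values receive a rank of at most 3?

2

Sorted (descending): 53, 53, 47, 47, 33, 33, 33, 26, 23
The 2 values of 53 occupy positions 1–2 → average rank (1+2)/2 = 1.5.
The 2 values of 47 occupy positions 3–4 → average rank (3+4)/2 = 3.5.
The 3 values of 33 occupy positions 5–7 → average rank 6.
Ranks ≤ 3: {1.5, 1.5} → 2 values.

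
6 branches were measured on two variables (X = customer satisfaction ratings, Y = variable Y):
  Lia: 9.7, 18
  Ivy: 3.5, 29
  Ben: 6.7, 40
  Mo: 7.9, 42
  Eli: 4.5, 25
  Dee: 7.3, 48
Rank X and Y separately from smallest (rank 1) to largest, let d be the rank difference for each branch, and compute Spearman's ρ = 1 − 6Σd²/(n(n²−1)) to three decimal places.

0.029

Ranks of variable 1: 6, 1, 3, 5, 2, 4
Ranks of variable 2: 1, 3, 4, 5, 2, 6
d = r₁ − r₂: 5, -2, -1, 0, 0, -2
d²: 25, 4, 1, 0, 0, 4; Σd² = 34
ρ = 1 − 6·34/(6·35) = 1 − 204/210 = 0.029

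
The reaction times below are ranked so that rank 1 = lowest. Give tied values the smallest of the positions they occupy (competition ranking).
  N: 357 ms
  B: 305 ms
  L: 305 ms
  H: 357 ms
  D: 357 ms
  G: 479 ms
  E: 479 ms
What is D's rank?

3

Sorted (ascending): 305, 305, 357, 357, 357, 479, 479
The 2 values of 305 occupy positions 1–2 → each gets rank 1.
The 3 values of 357 occupy positions 3–5 → each gets rank 3.
The 2 values of 479 occupy positions 6–7 → each gets rank 6.
D has value 357 ms → rank 3.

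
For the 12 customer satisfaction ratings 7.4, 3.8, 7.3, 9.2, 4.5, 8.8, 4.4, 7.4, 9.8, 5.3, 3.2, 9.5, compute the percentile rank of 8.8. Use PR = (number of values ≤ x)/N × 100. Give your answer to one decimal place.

75.0

N = 12.
Strictly below 8.8: 8. Equal to 8.8: 1.
PR = 9/12 × 100 = 75.0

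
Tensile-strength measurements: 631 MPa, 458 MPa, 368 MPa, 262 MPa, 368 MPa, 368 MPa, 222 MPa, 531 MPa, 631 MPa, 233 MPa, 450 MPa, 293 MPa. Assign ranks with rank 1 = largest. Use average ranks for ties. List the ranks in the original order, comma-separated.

Sorted (descending): 631, 631, 531, 458, 450, 368, 368, 368, 293, 262, 233, 222
The 2 values of 631 occupy positions 1–2 → average rank (1+2)/2 = 1.5.
The 3 values of 368 occupy positions 6–8 → average rank 7.

1.5, 4, 7, 10, 7, 7, 12, 3, 1.5, 11, 5, 9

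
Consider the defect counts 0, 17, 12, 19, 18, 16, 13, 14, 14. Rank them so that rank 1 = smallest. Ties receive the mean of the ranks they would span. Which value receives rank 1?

Sorted (ascending): 0, 12, 13, 14, 14, 16, 17, 18, 19
The 2 values of 14 occupy positions 4–5 → average rank (4+5)/2 = 4.5.
Rank 1 → value 0.

0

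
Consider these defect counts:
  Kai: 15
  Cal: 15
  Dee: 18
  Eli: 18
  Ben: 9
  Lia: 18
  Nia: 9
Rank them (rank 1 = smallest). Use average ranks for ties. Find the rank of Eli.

6

Sorted (ascending): 9, 9, 15, 15, 18, 18, 18
The 2 values of 9 occupy positions 1–2 → average rank (1+2)/2 = 1.5.
The 2 values of 15 occupy positions 3–4 → average rank (3+4)/2 = 3.5.
The 3 values of 18 occupy positions 5–7 → average rank 6.
Eli has value 18 → rank 6.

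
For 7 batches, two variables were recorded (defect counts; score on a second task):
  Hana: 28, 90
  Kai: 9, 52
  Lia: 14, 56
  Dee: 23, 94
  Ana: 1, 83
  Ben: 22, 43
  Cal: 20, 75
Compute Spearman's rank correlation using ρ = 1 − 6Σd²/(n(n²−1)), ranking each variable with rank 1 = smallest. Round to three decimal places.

Ranks of variable 1: 7, 2, 3, 6, 1, 5, 4
Ranks of variable 2: 6, 2, 3, 7, 5, 1, 4
d = r₁ − r₂: 1, 0, 0, -1, -4, 4, 0
d²: 1, 0, 0, 1, 16, 16, 0; Σd² = 34
ρ = 1 − 6·34/(7·48) = 1 − 204/336 = 0.393

0.393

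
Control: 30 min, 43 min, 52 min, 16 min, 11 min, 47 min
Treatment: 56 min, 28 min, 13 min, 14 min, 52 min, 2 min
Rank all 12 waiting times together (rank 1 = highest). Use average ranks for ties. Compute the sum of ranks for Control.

36.5

Sorted (descending): 56, 52, 52, 47, 43, 30, 28, 16, 14, 13, 11, 2
The 2 values of 52 occupy positions 2–3 → average rank (2+3)/2 = 2.5.
Control values → pooled ranks: 30→6, 43→5, 52→2.5, 16→8, 11→11, 47→4
Rank sum = 6 + 5 + 2.5 + 8 + 11 + 4 = 36.5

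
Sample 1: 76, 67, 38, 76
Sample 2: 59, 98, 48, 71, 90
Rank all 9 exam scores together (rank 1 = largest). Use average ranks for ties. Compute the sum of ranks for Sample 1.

Sorted (descending): 98, 90, 76, 76, 71, 67, 59, 48, 38
The 2 values of 76 occupy positions 3–4 → average rank (3+4)/2 = 3.5.
Sample 1 values → pooled ranks: 76→3.5, 67→6, 38→9, 76→3.5
Rank sum = 3.5 + 6 + 9 + 3.5 = 22

22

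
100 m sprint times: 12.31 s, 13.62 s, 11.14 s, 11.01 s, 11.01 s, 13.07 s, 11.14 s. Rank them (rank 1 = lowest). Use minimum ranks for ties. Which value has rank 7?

13.62

Sorted (ascending): 11.01, 11.01, 11.14, 11.14, 12.31, 13.07, 13.62
The 2 values of 11.01 occupy positions 1–2 → each gets rank 1.
The 2 values of 11.14 occupy positions 3–4 → each gets rank 3.
Rank 7 → value 13.62.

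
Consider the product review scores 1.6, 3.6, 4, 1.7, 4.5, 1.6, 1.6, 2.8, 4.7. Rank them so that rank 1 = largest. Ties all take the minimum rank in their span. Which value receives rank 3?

4

Sorted (descending): 4.7, 4.5, 4, 3.6, 2.8, 1.7, 1.6, 1.6, 1.6
The 3 values of 1.6 occupy positions 7–9 → each gets rank 7.
Rank 3 → value 4.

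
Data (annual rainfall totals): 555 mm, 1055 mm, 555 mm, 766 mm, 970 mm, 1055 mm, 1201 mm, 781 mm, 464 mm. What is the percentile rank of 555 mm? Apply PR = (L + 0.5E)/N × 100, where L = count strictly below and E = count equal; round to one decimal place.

N = 9.
Strictly below 555: 1. Equal to 555: 2.
PR = (1 + 0.5·2)/9 × 100 = 22.2

22.2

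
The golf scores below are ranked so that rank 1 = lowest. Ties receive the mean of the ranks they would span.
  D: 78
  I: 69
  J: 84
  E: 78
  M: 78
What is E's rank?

Sorted (ascending): 69, 78, 78, 78, 84
The 3 values of 78 occupy positions 2–4 → average rank 3.
E has value 78 → rank 3.

3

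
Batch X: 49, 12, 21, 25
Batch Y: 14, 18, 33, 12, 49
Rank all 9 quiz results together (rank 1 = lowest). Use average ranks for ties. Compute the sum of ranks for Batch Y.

Sorted (ascending): 12, 12, 14, 18, 21, 25, 33, 49, 49
The 2 values of 12 occupy positions 1–2 → average rank (1+2)/2 = 1.5.
The 2 values of 49 occupy positions 8–9 → average rank (8+9)/2 = 8.5.
Batch Y values → pooled ranks: 14→3, 18→4, 33→7, 12→1.5, 49→8.5
Rank sum = 3 + 4 + 7 + 1.5 + 8.5 = 24

24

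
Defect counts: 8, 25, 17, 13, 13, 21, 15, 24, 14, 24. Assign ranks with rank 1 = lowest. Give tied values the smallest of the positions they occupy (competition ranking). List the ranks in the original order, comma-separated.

1, 10, 6, 2, 2, 7, 5, 8, 4, 8

Sorted (ascending): 8, 13, 13, 14, 15, 17, 21, 24, 24, 25
The 2 values of 13 occupy positions 2–3 → each gets rank 2.
The 2 values of 24 occupy positions 8–9 → each gets rank 8.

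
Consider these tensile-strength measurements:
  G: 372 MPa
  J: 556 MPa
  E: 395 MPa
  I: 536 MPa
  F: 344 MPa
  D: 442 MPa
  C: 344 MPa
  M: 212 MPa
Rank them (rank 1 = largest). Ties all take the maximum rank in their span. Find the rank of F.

7

Sorted (descending): 556, 536, 442, 395, 372, 344, 344, 212
The 2 values of 344 occupy positions 6–7 → each gets rank 7.
F has value 344 MPa → rank 7.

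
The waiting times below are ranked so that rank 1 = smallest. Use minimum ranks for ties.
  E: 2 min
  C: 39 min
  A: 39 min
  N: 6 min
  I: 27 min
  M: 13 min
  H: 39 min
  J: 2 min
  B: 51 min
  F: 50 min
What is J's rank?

1

Sorted (ascending): 2, 2, 6, 13, 27, 39, 39, 39, 50, 51
The 2 values of 2 occupy positions 1–2 → each gets rank 1.
The 3 values of 39 occupy positions 6–8 → each gets rank 6.
J has value 2 min → rank 1.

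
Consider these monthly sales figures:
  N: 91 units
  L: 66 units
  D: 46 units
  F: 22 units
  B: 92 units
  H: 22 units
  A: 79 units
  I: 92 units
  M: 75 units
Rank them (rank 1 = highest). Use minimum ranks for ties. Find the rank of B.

Sorted (descending): 92, 92, 91, 79, 75, 66, 46, 22, 22
The 2 values of 92 occupy positions 1–2 → each gets rank 1.
The 2 values of 22 occupy positions 8–9 → each gets rank 8.
B has value 92 units → rank 1.

1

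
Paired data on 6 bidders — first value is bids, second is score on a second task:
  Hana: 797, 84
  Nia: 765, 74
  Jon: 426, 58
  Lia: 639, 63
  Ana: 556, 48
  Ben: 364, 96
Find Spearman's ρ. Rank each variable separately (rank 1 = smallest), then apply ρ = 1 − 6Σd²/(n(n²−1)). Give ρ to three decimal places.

0.086

Ranks of variable 1: 6, 5, 2, 4, 3, 1
Ranks of variable 2: 5, 4, 2, 3, 1, 6
d = r₁ − r₂: 1, 1, 0, 1, 2, -5
d²: 1, 1, 0, 1, 4, 25; Σd² = 32
ρ = 1 − 6·32/(6·35) = 1 − 192/210 = 0.086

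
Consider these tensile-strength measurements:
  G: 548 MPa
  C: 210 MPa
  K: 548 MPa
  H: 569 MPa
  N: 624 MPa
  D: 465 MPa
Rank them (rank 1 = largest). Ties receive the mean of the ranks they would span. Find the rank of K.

3.5

Sorted (descending): 624, 569, 548, 548, 465, 210
The 2 values of 548 occupy positions 3–4 → average rank (3+4)/2 = 3.5.
K has value 548 MPa → rank 3.5.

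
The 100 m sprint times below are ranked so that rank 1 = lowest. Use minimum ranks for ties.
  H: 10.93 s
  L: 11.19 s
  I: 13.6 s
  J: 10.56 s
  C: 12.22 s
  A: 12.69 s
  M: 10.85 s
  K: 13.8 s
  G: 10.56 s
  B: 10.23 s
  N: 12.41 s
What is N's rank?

8

Sorted (ascending): 10.23, 10.56, 10.56, 10.85, 10.93, 11.19, 12.22, 12.41, 12.69, 13.6, 13.8
The 2 values of 10.56 occupy positions 2–3 → each gets rank 2.
N has value 12.41 s → rank 8.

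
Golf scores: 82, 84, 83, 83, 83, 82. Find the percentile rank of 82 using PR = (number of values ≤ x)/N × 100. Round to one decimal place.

N = 6.
Strictly below 82: 0. Equal to 82: 2.
PR = 2/6 × 100 = 33.3

33.3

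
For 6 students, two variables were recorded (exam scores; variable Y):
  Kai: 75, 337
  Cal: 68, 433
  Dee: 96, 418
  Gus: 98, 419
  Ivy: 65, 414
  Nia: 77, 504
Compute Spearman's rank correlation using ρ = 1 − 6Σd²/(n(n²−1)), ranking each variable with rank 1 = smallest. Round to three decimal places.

Ranks of variable 1: 3, 2, 5, 6, 1, 4
Ranks of variable 2: 1, 5, 3, 4, 2, 6
d = r₁ − r₂: 2, -3, 2, 2, -1, -2
d²: 4, 9, 4, 4, 1, 4; Σd² = 26
ρ = 1 − 6·26/(6·35) = 1 − 156/210 = 0.257

0.257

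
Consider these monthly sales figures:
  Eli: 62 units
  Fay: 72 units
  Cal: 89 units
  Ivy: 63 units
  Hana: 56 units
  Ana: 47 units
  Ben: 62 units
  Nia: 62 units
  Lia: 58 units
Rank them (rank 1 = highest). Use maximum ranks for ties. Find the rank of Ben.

Sorted (descending): 89, 72, 63, 62, 62, 62, 58, 56, 47
The 3 values of 62 occupy positions 4–6 → each gets rank 6.
Ben has value 62 units → rank 6.

6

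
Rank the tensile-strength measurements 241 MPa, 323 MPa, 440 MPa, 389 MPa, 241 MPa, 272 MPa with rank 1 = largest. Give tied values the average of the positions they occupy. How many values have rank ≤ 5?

4

Sorted (descending): 440, 389, 323, 272, 241, 241
The 2 values of 241 occupy positions 5–6 → average rank (5+6)/2 = 5.5.
Ranks ≤ 5: {1, 2, 3, 4} → 4 values.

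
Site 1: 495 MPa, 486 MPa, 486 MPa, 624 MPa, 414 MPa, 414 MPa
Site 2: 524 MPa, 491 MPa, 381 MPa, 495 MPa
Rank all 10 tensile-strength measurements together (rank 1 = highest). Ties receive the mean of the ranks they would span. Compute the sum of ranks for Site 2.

20.5

Sorted (descending): 624, 524, 495, 495, 491, 486, 486, 414, 414, 381
The 2 values of 495 occupy positions 3–4 → average rank (3+4)/2 = 3.5.
The 2 values of 486 occupy positions 6–7 → average rank (6+7)/2 = 6.5.
The 2 values of 414 occupy positions 8–9 → average rank (8+9)/2 = 8.5.
Site 2 values → pooled ranks: 524→2, 491→5, 381→10, 495→3.5
Rank sum = 2 + 5 + 10 + 3.5 = 20.5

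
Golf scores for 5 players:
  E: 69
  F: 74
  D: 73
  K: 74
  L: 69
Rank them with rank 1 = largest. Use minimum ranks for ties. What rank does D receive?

3

Sorted (descending): 74, 74, 73, 69, 69
The 2 values of 74 occupy positions 1–2 → each gets rank 1.
The 2 values of 69 occupy positions 4–5 → each gets rank 4.
D has value 73 → rank 3.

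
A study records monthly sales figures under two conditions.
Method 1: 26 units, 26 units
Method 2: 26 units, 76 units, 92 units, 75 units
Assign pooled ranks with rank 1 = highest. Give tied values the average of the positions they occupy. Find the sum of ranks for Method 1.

Sorted (descending): 92, 76, 75, 26, 26, 26
The 3 values of 26 occupy positions 4–6 → average rank 5.
Method 1 values → pooled ranks: 26→5, 26→5
Rank sum = 5 + 5 = 10

10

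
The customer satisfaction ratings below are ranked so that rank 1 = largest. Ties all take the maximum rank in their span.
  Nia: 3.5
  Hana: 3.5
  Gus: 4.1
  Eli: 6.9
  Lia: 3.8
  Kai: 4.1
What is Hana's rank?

6

Sorted (descending): 6.9, 4.1, 4.1, 3.8, 3.5, 3.5
The 2 values of 4.1 occupy positions 2–3 → each gets rank 3.
The 2 values of 3.5 occupy positions 5–6 → each gets rank 6.
Hana has value 3.5 → rank 6.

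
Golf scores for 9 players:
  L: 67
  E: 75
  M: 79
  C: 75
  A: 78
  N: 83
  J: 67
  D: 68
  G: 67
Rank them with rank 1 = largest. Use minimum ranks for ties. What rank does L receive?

Sorted (descending): 83, 79, 78, 75, 75, 68, 67, 67, 67
The 2 values of 75 occupy positions 4–5 → each gets rank 4.
The 3 values of 67 occupy positions 7–9 → each gets rank 7.
L has value 67 → rank 7.

7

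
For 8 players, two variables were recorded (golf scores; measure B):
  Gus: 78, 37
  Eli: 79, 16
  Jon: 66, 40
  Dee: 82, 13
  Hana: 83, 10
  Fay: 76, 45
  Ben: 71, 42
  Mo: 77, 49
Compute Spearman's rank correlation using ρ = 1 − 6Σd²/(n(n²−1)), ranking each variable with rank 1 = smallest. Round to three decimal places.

-0.762

Ranks of variable 1: 5, 6, 1, 7, 8, 3, 2, 4
Ranks of variable 2: 4, 3, 5, 2, 1, 7, 6, 8
d = r₁ − r₂: 1, 3, -4, 5, 7, -4, -4, -4
d²: 1, 9, 16, 25, 49, 16, 16, 16; Σd² = 148
ρ = 1 − 6·148/(8·63) = 1 − 888/504 = -0.762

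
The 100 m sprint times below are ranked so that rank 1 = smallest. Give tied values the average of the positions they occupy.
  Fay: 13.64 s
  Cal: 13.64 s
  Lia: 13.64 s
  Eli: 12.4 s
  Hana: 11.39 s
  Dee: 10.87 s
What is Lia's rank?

Sorted (ascending): 10.87, 11.39, 12.4, 13.64, 13.64, 13.64
The 3 values of 13.64 occupy positions 4–6 → average rank 5.
Lia has value 13.64 s → rank 5.

5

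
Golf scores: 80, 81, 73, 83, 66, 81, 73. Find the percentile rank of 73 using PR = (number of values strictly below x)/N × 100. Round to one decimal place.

N = 7.
Strictly below 73: 1. Equal to 73: 2.
PR = 1/7 × 100 = 14.3

14.3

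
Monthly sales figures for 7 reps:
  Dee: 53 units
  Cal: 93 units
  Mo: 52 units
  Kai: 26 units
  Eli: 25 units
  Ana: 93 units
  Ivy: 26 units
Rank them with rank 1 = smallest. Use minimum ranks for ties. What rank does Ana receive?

Sorted (ascending): 25, 26, 26, 52, 53, 93, 93
The 2 values of 26 occupy positions 2–3 → each gets rank 2.
The 2 values of 93 occupy positions 6–7 → each gets rank 6.
Ana has value 93 units → rank 6.

6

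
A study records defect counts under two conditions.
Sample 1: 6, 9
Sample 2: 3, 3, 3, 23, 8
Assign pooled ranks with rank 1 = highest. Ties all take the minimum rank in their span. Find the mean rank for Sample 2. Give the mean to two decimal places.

3.80

Sorted (descending): 23, 9, 8, 6, 3, 3, 3
The 3 values of 3 occupy positions 5–7 → each gets rank 5.
Sample 2 values → pooled ranks: 3→5, 3→5, 3→5, 23→1, 8→3
Mean rank = (5 + 5 + 5 + 1 + 3) / 5 = 3.80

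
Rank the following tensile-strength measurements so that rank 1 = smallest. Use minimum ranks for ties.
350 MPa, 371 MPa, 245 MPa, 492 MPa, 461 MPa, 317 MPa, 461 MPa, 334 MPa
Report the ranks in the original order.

Sorted (ascending): 245, 317, 334, 350, 371, 461, 461, 492
The 2 values of 461 occupy positions 6–7 → each gets rank 6.

4, 5, 1, 8, 6, 2, 6, 3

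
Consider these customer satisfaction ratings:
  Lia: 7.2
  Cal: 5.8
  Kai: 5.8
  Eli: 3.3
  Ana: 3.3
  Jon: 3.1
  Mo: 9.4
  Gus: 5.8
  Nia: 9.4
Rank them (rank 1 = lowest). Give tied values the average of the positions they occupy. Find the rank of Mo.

8.5

Sorted (ascending): 3.1, 3.3, 3.3, 5.8, 5.8, 5.8, 7.2, 9.4, 9.4
The 2 values of 3.3 occupy positions 2–3 → average rank (2+3)/2 = 2.5.
The 3 values of 5.8 occupy positions 4–6 → average rank 5.
The 2 values of 9.4 occupy positions 8–9 → average rank (8+9)/2 = 8.5.
Mo has value 9.4 → rank 8.5.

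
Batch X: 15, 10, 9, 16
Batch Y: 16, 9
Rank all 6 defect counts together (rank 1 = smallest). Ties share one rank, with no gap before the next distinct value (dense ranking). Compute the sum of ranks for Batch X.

10

Sorted (ascending): 9, 9, 10, 15, 16, 16
The 2 values of 9 share dense rank 1.
The 2 values of 16 share dense rank 4.
Remaining distinct values take the next consecutive integers.
Batch X values → pooled ranks: 15→3, 10→2, 9→1, 16→4
Rank sum = 3 + 2 + 1 + 4 = 10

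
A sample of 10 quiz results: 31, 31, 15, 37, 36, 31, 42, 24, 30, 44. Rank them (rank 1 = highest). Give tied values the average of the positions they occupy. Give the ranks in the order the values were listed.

6, 6, 10, 3, 4, 6, 2, 9, 8, 1

Sorted (descending): 44, 42, 37, 36, 31, 31, 31, 30, 24, 15
The 3 values of 31 occupy positions 5–7 → average rank 6.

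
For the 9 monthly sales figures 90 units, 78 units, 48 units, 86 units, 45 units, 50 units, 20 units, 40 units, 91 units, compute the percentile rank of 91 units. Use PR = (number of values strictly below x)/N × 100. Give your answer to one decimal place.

88.9

N = 9.
Strictly below 91: 8. Equal to 91: 1.
PR = 8/9 × 100 = 88.9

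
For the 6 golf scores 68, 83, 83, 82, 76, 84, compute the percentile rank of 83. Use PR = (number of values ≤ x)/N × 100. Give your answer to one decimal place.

N = 6.
Strictly below 83: 3. Equal to 83: 2.
PR = 5/6 × 100 = 83.3

83.3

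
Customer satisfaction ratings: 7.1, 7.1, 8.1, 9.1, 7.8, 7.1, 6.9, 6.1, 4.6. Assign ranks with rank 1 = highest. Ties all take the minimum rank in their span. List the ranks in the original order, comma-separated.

4, 4, 2, 1, 3, 4, 7, 8, 9

Sorted (descending): 9.1, 8.1, 7.8, 7.1, 7.1, 7.1, 6.9, 6.1, 4.6
The 3 values of 7.1 occupy positions 4–6 → each gets rank 4.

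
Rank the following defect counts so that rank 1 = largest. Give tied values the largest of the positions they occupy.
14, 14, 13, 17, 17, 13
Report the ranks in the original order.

Sorted (descending): 17, 17, 14, 14, 13, 13
The 2 values of 17 occupy positions 1–2 → each gets rank 2.
The 2 values of 14 occupy positions 3–4 → each gets rank 4.
The 2 values of 13 occupy positions 5–6 → each gets rank 6.

4, 4, 6, 2, 2, 6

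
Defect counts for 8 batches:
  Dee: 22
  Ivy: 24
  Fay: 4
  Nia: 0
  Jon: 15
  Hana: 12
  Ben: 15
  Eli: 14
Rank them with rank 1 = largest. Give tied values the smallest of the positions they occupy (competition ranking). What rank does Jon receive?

3

Sorted (descending): 24, 22, 15, 15, 14, 12, 4, 0
The 2 values of 15 occupy positions 3–4 → each gets rank 3.
Jon has value 15 → rank 3.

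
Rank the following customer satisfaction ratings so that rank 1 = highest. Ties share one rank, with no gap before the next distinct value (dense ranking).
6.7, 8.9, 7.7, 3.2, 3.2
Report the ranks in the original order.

3, 1, 2, 4, 4

Sorted (descending): 8.9, 7.7, 6.7, 3.2, 3.2
The 2 values of 3.2 share dense rank 4.
Remaining distinct values take the next consecutive integers.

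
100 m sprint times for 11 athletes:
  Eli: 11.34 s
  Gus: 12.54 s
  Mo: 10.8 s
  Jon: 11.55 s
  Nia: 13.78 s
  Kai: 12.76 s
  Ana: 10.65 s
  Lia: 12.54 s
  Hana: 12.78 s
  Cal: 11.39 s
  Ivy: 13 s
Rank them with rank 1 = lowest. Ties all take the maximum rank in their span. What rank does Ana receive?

1

Sorted (ascending): 10.65, 10.8, 11.34, 11.39, 11.55, 12.54, 12.54, 12.76, 12.78, 13, 13.78
The 2 values of 12.54 occupy positions 6–7 → each gets rank 7.
Ana has value 10.65 s → rank 1.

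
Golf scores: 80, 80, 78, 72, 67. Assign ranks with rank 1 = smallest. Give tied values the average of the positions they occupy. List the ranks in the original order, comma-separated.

Sorted (ascending): 67, 72, 78, 80, 80
The 2 values of 80 occupy positions 4–5 → average rank (4+5)/2 = 4.5.

4.5, 4.5, 3, 2, 1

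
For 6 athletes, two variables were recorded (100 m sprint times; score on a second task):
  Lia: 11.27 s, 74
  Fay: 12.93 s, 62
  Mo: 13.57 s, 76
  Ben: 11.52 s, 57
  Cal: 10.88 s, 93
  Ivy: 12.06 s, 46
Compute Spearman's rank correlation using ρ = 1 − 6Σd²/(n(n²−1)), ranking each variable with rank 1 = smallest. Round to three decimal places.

Ranks of variable 1: 2, 5, 6, 3, 1, 4
Ranks of variable 2: 4, 3, 5, 2, 6, 1
d = r₁ − r₂: -2, 2, 1, 1, -5, 3
d²: 4, 4, 1, 1, 25, 9; Σd² = 44
ρ = 1 − 6·44/(6·35) = 1 − 264/210 = -0.257

-0.257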